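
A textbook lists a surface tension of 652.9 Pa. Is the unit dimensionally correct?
No

surface tension has SI base units: kg / s^2
Pa does NOT reduce to kg / s^2; a valid unit for surface tension would be e.g. N/m.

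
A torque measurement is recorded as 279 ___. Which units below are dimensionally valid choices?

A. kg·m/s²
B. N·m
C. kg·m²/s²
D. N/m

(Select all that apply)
B, C

torque has SI base units: kg * m^2 / s^2

Checking each option against kg * m^2 / s^2:
  A. kg·m/s²: ✗ does not match
  B. N·m: ✓ matches
  C. kg·m²/s²: ✓ matches
  D. N/m: ✗ does not match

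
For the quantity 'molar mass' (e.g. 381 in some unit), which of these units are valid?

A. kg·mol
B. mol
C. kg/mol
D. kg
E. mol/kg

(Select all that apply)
C

molar mass has SI base units: kg / mol

Checking each option against kg / mol:
  A. kg·mol: ✗ does not match
  B. mol: ✗ does not match
  C. kg/mol: ✓ matches
  D. kg: ✗ does not match
  E. mol/kg: ✗ does not match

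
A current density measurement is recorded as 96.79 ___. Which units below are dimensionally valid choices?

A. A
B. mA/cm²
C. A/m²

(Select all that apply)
B, C

current density has SI base units: A / m^2

Checking each option against A / m^2:
  A. A: ✗ does not match
  B. mA/cm²: ✓ matches
  C. A/m²: ✓ matches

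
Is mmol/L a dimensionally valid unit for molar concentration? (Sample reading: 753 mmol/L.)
Yes

molar concentration has SI base units: mol / m^3
mmol/L reduces to the same SI base units, so it is a valid unit for molar concentration.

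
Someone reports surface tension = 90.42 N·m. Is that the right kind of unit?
No

surface tension has SI base units: kg / s^2
N·m does NOT reduce to kg / s^2; a valid unit for surface tension would be e.g. N/m.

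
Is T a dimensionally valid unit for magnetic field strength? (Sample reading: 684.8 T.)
No

magnetic field strength has SI base units: A / m
T does NOT reduce to A / m; a valid unit for magnetic field strength would be e.g. A/m.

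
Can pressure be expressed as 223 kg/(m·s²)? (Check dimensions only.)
Yes

pressure has SI base units: kg / (m * s^2)
kg/(m·s²) reduces to the same SI base units, so it is a valid unit for pressure.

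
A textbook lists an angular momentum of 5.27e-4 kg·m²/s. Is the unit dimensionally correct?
Yes

angular momentum has SI base units: kg * m^2 / s
kg·m²/s reduces to the same SI base units, so it is a valid unit for angular momentum.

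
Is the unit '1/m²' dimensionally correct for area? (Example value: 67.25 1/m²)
No

area has SI base units: m^2
1/m² does NOT reduce to m^2; a valid unit for area would be e.g. m².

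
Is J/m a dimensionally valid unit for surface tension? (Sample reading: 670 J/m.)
No

surface tension has SI base units: kg / s^2
J/m does NOT reduce to kg / s^2; a valid unit for surface tension would be e.g. N/m.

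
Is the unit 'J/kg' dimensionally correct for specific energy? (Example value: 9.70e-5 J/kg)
Yes

specific energy has SI base units: m^2 / s^2
J/kg reduces to the same SI base units, so it is a valid unit for specific energy.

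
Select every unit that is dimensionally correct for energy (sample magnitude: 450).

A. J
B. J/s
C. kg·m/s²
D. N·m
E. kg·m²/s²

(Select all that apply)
A, D, E

energy has SI base units: kg * m^2 / s^2

Checking each option against kg * m^2 / s^2:
  A. J: ✓ matches
  B. J/s: ✗ does not match
  C. kg·m/s²: ✗ does not match
  D. N·m: ✓ matches
  E. kg·m²/s²: ✓ matches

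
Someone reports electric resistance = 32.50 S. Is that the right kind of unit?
No

electric resistance has SI base units: kg * m^2 / (A^2 * s^3)
S does NOT reduce to kg * m^2 / (A^2 * s^3); a valid unit for electric resistance would be e.g. Ω.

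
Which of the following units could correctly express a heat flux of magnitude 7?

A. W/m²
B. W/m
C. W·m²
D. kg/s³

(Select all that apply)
A, D

heat flux has SI base units: kg / s^3

Checking each option against kg / s^3:
  A. W/m²: ✓ matches
  B. W/m: ✗ does not match
  C. W·m²: ✗ does not match
  D. kg/s³: ✓ matches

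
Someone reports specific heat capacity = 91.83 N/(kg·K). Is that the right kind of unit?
No

specific heat capacity has SI base units: m^2 / (s^2 * K)
N/(kg·K) does NOT reduce to m^2 / (s^2 * K); a valid unit for specific heat capacity would be e.g. J/(kg·K).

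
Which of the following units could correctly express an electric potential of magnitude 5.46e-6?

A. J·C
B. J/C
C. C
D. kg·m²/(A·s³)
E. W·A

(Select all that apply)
B, D

electric potential has SI base units: kg * m^2 / (A * s^3)

Checking each option against kg * m^2 / (A * s^3):
  A. J·C: ✗ does not match
  B. J/C: ✓ matches
  C. C: ✗ does not match
  D. kg·m²/(A·s³): ✓ matches
  E. W·A: ✗ does not match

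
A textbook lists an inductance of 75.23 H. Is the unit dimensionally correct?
Yes

inductance has SI base units: kg * m^2 / (A^2 * s^2)
H reduces to the same SI base units, so it is a valid unit for inductance.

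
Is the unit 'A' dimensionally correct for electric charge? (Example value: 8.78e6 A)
No

electric charge has SI base units: A * s
A does NOT reduce to A * s; a valid unit for electric charge would be e.g. C.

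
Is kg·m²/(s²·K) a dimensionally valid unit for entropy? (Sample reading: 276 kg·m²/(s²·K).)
Yes

entropy has SI base units: kg * m^2 / (s^2 * K)
kg·m²/(s²·K) reduces to the same SI base units, so it is a valid unit for entropy.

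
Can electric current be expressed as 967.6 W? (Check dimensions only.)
No

electric current has SI base units: A
W does NOT reduce to A; a valid unit for electric current would be e.g. A.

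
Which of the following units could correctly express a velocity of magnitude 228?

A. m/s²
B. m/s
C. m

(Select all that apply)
B

velocity has SI base units: m / s

Checking each option against m / s:
  A. m/s²: ✗ does not match
  B. m/s: ✓ matches
  C. m: ✗ does not match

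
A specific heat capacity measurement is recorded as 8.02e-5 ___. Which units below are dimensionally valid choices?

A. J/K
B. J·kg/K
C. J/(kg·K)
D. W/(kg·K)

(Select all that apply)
C

specific heat capacity has SI base units: m^2 / (s^2 * K)

Checking each option against m^2 / (s^2 * K):
  A. J/K: ✗ does not match
  B. J·kg/K: ✗ does not match
  C. J/(kg·K): ✓ matches
  D. W/(kg·K): ✗ does not match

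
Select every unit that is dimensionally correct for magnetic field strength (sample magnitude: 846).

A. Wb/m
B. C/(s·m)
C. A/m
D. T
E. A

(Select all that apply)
B, C

magnetic field strength has SI base units: A / m

Checking each option against A / m:
  A. Wb/m: ✗ does not match
  B. C/(s·m): ✓ matches
  C. A/m: ✓ matches
  D. T: ✗ does not match
  E. A: ✗ does not match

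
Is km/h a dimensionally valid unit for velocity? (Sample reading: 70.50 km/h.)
Yes

velocity has SI base units: m / s
km/h reduces to the same SI base units, so it is a valid unit for velocity.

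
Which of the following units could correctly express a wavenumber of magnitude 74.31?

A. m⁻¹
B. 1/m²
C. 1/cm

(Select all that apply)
A, C

wavenumber has SI base units: 1 / m

Checking each option against 1 / m:
  A. m⁻¹: ✓ matches
  B. 1/m²: ✗ does not match
  C. 1/cm: ✓ matches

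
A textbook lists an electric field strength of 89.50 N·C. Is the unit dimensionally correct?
No

electric field strength has SI base units: kg * m / (A * s^3)
N·C does NOT reduce to kg * m / (A * s^3); a valid unit for electric field strength would be e.g. V/m.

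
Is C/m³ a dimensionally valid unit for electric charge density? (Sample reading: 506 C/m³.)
Yes

electric charge density has SI base units: A * s / m^3
C/m³ reduces to the same SI base units, so it is a valid unit for electric charge density.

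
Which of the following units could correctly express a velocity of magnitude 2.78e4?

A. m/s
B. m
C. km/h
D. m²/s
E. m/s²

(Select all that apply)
A, C

velocity has SI base units: m / s

Checking each option against m / s:
  A. m/s: ✓ matches
  B. m: ✗ does not match
  C. km/h: ✓ matches
  D. m²/s: ✗ does not match
  E. m/s²: ✗ does not match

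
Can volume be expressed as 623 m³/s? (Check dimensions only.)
No

volume has SI base units: m^3
m³/s does NOT reduce to m^3; a valid unit for volume would be e.g. m³.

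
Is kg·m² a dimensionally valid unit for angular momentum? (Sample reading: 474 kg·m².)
No

angular momentum has SI base units: kg * m^2 / s
kg·m² does NOT reduce to kg * m^2 / s; a valid unit for angular momentum would be e.g. kg·m²/s.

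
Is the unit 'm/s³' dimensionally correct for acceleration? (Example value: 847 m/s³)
No

acceleration has SI base units: m / s^2
m/s³ does NOT reduce to m / s^2; a valid unit for acceleration would be e.g. m/s².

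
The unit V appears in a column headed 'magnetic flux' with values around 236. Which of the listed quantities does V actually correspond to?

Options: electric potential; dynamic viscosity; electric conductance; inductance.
electric potential

magnetic flux should have units dimensionally equivalent to kg * m^2 / (A * s^2) (e.g. Wb).
The given unit 'V' reduces to kg * m^2 / (A * s^3). Of the listed options, that is the dimensionality of electric potential.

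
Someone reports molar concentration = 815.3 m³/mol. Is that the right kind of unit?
No

molar concentration has SI base units: mol / m^3
m³/mol does NOT reduce to mol / m^3; a valid unit for molar concentration would be e.g. mol/m³.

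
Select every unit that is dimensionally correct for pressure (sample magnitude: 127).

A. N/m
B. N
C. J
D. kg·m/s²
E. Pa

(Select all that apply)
E

pressure has SI base units: kg / (m * s^2)

Checking each option against kg / (m * s^2):
  A. N/m: ✗ does not match
  B. N: ✗ does not match
  C. J: ✗ does not match
  D. kg·m/s²: ✗ does not match
  E. Pa: ✓ matches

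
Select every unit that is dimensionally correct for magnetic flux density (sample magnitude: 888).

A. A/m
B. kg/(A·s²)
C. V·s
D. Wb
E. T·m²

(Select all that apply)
B

magnetic flux density has SI base units: kg / (A * s^2)

Checking each option against kg / (A * s^2):
  A. A/m: ✗ does not match
  B. kg/(A·s²): ✓ matches
  C. V·s: ✗ does not match
  D. Wb: ✗ does not match
  E. T·m²: ✗ does not match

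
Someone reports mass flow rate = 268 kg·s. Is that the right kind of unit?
No

mass flow rate has SI base units: kg / s
kg·s does NOT reduce to kg / s; a valid unit for mass flow rate would be e.g. kg/s.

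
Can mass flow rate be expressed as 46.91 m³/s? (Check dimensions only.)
No

mass flow rate has SI base units: kg / s
m³/s does NOT reduce to kg / s; a valid unit for mass flow rate would be e.g. kg/s.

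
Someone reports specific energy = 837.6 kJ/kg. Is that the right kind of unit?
Yes

specific energy has SI base units: m^2 / s^2
kJ/kg reduces to the same SI base units, so it is a valid unit for specific energy.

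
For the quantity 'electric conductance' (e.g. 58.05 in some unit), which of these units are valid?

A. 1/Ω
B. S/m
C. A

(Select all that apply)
A

electric conductance has SI base units: A^2 * s^3 / (kg * m^2)

Checking each option against A^2 * s^3 / (kg * m^2):
  A. 1/Ω: ✓ matches
  B. S/m: ✗ does not match
  C. A: ✗ does not match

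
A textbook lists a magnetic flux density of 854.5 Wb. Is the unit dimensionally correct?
No

magnetic flux density has SI base units: kg / (A * s^2)
Wb does NOT reduce to kg / (A * s^2); a valid unit for magnetic flux density would be e.g. T.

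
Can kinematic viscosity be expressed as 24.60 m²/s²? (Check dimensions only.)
No

kinematic viscosity has SI base units: m^2 / s
m²/s² does NOT reduce to m^2 / s; a valid unit for kinematic viscosity would be e.g. m²/s.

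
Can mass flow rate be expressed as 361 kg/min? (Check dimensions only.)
Yes

mass flow rate has SI base units: kg / s
kg/min reduces to the same SI base units, so it is a valid unit for mass flow rate.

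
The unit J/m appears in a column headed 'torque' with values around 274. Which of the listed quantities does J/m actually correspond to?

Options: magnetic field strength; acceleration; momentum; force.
force

torque should have units dimensionally equivalent to kg * m^2 / s^2 (e.g. N·m).
The given unit 'J/m' reduces to kg * m / s^2. Of the listed options, that is the dimensionality of force.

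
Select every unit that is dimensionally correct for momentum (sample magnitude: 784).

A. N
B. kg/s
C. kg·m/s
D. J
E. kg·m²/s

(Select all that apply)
C

momentum has SI base units: kg * m / s

Checking each option against kg * m / s:
  A. N: ✗ does not match
  B. kg/s: ✗ does not match
  C. kg·m/s: ✓ matches
  D. J: ✗ does not match
  E. kg·m²/s: ✗ does not match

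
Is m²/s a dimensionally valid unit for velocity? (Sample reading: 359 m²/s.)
No

velocity has SI base units: m / s
m²/s does NOT reduce to m / s; a valid unit for velocity would be e.g. m/s.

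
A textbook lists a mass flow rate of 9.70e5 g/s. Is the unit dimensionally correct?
Yes

mass flow rate has SI base units: kg / s
g/s reduces to the same SI base units, so it is a valid unit for mass flow rate.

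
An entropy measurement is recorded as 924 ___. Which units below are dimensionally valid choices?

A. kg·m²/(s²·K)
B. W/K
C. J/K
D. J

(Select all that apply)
A, C

entropy has SI base units: kg * m^2 / (s^2 * K)

Checking each option against kg * m^2 / (s^2 * K):
  A. kg·m²/(s²·K): ✓ matches
  B. W/K: ✗ does not match
  C. J/K: ✓ matches
  D. J: ✗ does not match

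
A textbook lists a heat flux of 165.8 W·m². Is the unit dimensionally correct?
No

heat flux has SI base units: kg / s^3
W·m² does NOT reduce to kg / s^3; a valid unit for heat flux would be e.g. W/m².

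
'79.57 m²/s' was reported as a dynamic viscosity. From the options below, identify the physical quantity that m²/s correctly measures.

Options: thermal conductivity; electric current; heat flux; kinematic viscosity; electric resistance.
kinematic viscosity

dynamic viscosity should have units dimensionally equivalent to kg / (m * s) (e.g. Pa·s).
The given unit 'm²/s' reduces to m^2 / s. Of the listed options, that is the dimensionality of kinematic viscosity.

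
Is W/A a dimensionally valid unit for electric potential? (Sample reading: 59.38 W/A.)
Yes

electric potential has SI base units: kg * m^2 / (A * s^3)
W/A reduces to the same SI base units, so it is a valid unit for electric potential.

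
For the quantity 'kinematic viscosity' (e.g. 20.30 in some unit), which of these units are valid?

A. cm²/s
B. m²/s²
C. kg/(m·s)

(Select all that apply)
A

kinematic viscosity has SI base units: m^2 / s

Checking each option against m^2 / s:
  A. cm²/s: ✓ matches
  B. m²/s²: ✗ does not match
  C. kg/(m·s): ✗ does not match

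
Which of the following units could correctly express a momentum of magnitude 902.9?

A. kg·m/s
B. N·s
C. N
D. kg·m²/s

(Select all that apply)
A, B

momentum has SI base units: kg * m / s

Checking each option against kg * m / s:
  A. kg·m/s: ✓ matches
  B. N·s: ✓ matches
  C. N: ✗ does not match
  D. kg·m²/s: ✗ does not match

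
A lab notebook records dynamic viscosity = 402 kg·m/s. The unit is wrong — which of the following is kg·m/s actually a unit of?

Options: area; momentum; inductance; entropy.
momentum

dynamic viscosity should have units dimensionally equivalent to kg / (m * s) (e.g. Pa·s).
The given unit 'kg·m/s' reduces to kg * m / s. Of the listed options, that is the dimensionality of momentum.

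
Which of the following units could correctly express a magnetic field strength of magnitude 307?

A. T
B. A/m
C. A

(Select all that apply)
B

magnetic field strength has SI base units: A / m

Checking each option against A / m:
  A. T: ✗ does not match
  B. A/m: ✓ matches
  C. A: ✗ does not match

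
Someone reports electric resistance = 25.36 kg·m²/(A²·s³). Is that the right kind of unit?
Yes

electric resistance has SI base units: kg * m^2 / (A^2 * s^3)
kg·m²/(A²·s³) reduces to the same SI base units, so it is a valid unit for electric resistance.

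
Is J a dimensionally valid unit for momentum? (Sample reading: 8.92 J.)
No

momentum has SI base units: kg * m / s
J does NOT reduce to kg * m / s; a valid unit for momentum would be e.g. kg·m/s.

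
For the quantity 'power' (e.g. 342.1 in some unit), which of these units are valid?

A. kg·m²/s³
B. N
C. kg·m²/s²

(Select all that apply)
A

power has SI base units: kg * m^2 / s^3

Checking each option against kg * m^2 / s^3:
  A. kg·m²/s³: ✓ matches
  B. N: ✗ does not match
  C. kg·m²/s²: ✗ does not match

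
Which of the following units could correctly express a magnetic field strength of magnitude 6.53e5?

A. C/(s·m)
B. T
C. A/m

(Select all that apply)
A, C

magnetic field strength has SI base units: A / m

Checking each option against A / m:
  A. C/(s·m): ✓ matches
  B. T: ✗ does not match
  C. A/m: ✓ matches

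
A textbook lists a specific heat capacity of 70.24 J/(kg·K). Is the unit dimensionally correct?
Yes

specific heat capacity has SI base units: m^2 / (s^2 * K)
J/(kg·K) reduces to the same SI base units, so it is a valid unit for specific heat capacity.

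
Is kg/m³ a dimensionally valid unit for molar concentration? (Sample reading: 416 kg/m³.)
No

molar concentration has SI base units: mol / m^3
kg/m³ does NOT reduce to mol / m^3; a valid unit for molar concentration would be e.g. mol/m³.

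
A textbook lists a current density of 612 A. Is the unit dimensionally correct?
No

current density has SI base units: A / m^2
A does NOT reduce to A / m^2; a valid unit for current density would be e.g. A/m².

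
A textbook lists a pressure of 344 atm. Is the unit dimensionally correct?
Yes

pressure has SI base units: kg / (m * s^2)
atm reduces to the same SI base units, so it is a valid unit for pressure.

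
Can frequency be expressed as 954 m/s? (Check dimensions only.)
No

frequency has SI base units: 1 / s
m/s does NOT reduce to 1 / s; a valid unit for frequency would be e.g. Hz.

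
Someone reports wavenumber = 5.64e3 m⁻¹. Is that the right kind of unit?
Yes

wavenumber has SI base units: 1 / m
m⁻¹ reduces to the same SI base units, so it is a valid unit for wavenumber.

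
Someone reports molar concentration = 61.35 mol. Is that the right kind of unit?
No

molar concentration has SI base units: mol / m^3
mol does NOT reduce to mol / m^3; a valid unit for molar concentration would be e.g. mol/m³.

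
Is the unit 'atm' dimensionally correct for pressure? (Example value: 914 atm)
Yes

pressure has SI base units: kg / (m * s^2)
atm reduces to the same SI base units, so it is a valid unit for pressure.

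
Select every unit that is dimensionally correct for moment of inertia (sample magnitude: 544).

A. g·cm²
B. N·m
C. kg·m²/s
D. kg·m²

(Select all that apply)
A, D

moment of inertia has SI base units: kg * m^2

Checking each option against kg * m^2:
  A. g·cm²: ✓ matches
  B. N·m: ✗ does not match
  C. kg·m²/s: ✗ does not match
  D. kg·m²: ✓ matches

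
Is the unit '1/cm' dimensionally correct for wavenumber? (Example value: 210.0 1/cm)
Yes

wavenumber has SI base units: 1 / m
1/cm reduces to the same SI base units, so it is a valid unit for wavenumber.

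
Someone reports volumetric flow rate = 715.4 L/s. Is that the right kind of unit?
Yes

volumetric flow rate has SI base units: m^3 / s
L/s reduces to the same SI base units, so it is a valid unit for volumetric flow rate.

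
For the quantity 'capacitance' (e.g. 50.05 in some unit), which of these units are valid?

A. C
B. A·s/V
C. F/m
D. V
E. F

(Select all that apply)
B, E

capacitance has SI base units: A^2 * s^4 / (kg * m^2)

Checking each option against A^2 * s^4 / (kg * m^2):
  A. C: ✗ does not match
  B. A·s/V: ✓ matches
  C. F/m: ✗ does not match
  D. V: ✗ does not match
  E. F: ✓ matches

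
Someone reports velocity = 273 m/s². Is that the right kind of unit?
No

velocity has SI base units: m / s
m/s² does NOT reduce to m / s; a valid unit for velocity would be e.g. m/s.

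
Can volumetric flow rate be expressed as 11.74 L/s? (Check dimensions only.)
Yes

volumetric flow rate has SI base units: m^3 / s
L/s reduces to the same SI base units, so it is a valid unit for volumetric flow rate.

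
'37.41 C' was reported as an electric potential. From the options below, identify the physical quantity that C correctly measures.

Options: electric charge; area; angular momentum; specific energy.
electric charge

electric potential should have units dimensionally equivalent to kg * m^2 / (A * s^3) (e.g. V).
The given unit 'C' reduces to A * s. Of the listed options, that is the dimensionality of electric charge.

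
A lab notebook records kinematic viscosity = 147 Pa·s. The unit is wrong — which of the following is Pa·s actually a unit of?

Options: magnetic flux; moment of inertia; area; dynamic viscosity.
dynamic viscosity

kinematic viscosity should have units dimensionally equivalent to m^2 / s (e.g. m²/s).
The given unit 'Pa·s' reduces to kg / (m * s). Of the listed options, that is the dimensionality of dynamic viscosity.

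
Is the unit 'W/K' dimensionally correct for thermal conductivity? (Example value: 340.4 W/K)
No

thermal conductivity has SI base units: kg * m / (s^3 * K)
W/K does NOT reduce to kg * m / (s^3 * K); a valid unit for thermal conductivity would be e.g. W/(m·K).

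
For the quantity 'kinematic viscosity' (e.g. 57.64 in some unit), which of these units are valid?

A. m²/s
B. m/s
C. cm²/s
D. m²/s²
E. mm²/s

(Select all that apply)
A, C, E

kinematic viscosity has SI base units: m^2 / s

Checking each option against m^2 / s:
  A. m²/s: ✓ matches
  B. m/s: ✗ does not match
  C. cm²/s: ✓ matches
  D. m²/s²: ✗ does not match
  E. mm²/s: ✓ matches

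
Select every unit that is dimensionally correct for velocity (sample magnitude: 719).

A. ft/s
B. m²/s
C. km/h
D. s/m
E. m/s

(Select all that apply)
A, C, E

velocity has SI base units: m / s

Checking each option against m / s:
  A. ft/s: ✓ matches
  B. m²/s: ✗ does not match
  C. km/h: ✓ matches
  D. s/m: ✗ does not match
  E. m/s: ✓ matches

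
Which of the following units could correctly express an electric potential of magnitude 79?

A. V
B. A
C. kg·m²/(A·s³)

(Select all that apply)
A, C

electric potential has SI base units: kg * m^2 / (A * s^3)

Checking each option against kg * m^2 / (A * s^3):
  A. V: ✓ matches
  B. A: ✗ does not match
  C. kg·m²/(A·s³): ✓ matches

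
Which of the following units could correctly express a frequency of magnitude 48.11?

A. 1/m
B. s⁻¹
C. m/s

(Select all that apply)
B

frequency has SI base units: 1 / s

Checking each option against 1 / s:
  A. 1/m: ✗ does not match
  B. s⁻¹: ✓ matches
  C. m/s: ✗ does not match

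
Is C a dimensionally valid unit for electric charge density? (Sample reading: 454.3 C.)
No

electric charge density has SI base units: A * s / m^3
C does NOT reduce to A * s / m^3; a valid unit for electric charge density would be e.g. C/m³.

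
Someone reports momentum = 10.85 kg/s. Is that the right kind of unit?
No

momentum has SI base units: kg * m / s
kg/s does NOT reduce to kg * m / s; a valid unit for momentum would be e.g. kg·m/s.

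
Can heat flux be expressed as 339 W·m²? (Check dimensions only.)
No

heat flux has SI base units: kg / s^3
W·m² does NOT reduce to kg / s^3; a valid unit for heat flux would be e.g. W/m².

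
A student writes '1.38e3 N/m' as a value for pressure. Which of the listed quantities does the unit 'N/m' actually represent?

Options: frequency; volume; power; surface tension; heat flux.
surface tension

pressure should have units dimensionally equivalent to kg / (m * s^2) (e.g. Pa).
The given unit 'N/m' reduces to kg / s^2. Of the listed options, that is the dimensionality of surface tension.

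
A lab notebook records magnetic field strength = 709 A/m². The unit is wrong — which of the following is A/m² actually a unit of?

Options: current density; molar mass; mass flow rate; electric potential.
current density

magnetic field strength should have units dimensionally equivalent to A / m (e.g. A/m).
The given unit 'A/m²' reduces to A / m^2. Of the listed options, that is the dimensionality of current density.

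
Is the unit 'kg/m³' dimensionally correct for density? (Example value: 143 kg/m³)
Yes

density has SI base units: kg / m^3
kg/m³ reduces to the same SI base units, so it is a valid unit for density.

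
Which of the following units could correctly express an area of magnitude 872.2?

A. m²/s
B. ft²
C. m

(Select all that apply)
B

area has SI base units: m^2

Checking each option against m^2:
  A. m²/s: ✗ does not match
  B. ft²: ✓ matches
  C. m: ✗ does not match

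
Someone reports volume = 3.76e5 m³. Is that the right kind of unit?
Yes

volume has SI base units: m^3
m³ reduces to the same SI base units, so it is a valid unit for volume.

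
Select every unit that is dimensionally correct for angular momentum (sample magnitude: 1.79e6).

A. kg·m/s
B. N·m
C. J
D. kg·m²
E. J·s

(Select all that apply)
E

angular momentum has SI base units: kg * m^2 / s

Checking each option against kg * m^2 / s:
  A. kg·m/s: ✗ does not match
  B. N·m: ✗ does not match
  C. J: ✗ does not match
  D. kg·m²: ✗ does not match
  E. J·s: ✓ matches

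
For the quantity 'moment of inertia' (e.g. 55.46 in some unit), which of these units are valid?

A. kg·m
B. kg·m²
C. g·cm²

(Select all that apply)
B, C

moment of inertia has SI base units: kg * m^2

Checking each option against kg * m^2:
  A. kg·m: ✗ does not match
  B. kg·m²: ✓ matches
  C. g·cm²: ✓ matches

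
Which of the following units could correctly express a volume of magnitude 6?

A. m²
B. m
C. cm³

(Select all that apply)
C

volume has SI base units: m^3

Checking each option against m^3:
  A. m²: ✗ does not match
  B. m: ✗ does not match
  C. cm³: ✓ matches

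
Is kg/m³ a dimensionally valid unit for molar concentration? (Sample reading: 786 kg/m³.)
No

molar concentration has SI base units: mol / m^3
kg/m³ does NOT reduce to mol / m^3; a valid unit for molar concentration would be e.g. mol/m³.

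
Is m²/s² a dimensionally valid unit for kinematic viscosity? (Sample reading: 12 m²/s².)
No

kinematic viscosity has SI base units: m^2 / s
m²/s² does NOT reduce to m^2 / s; a valid unit for kinematic viscosity would be e.g. m²/s.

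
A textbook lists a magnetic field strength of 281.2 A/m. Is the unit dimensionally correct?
Yes

magnetic field strength has SI base units: A / m
A/m reduces to the same SI base units, so it is a valid unit for magnetic field strength.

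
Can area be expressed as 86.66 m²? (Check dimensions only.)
Yes

area has SI base units: m^2
m² reduces to the same SI base units, so it is a valid unit for area.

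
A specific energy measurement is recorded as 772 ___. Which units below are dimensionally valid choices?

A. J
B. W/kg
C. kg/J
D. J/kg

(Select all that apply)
D

specific energy has SI base units: m^2 / s^2

Checking each option against m^2 / s^2:
  A. J: ✗ does not match
  B. W/kg: ✗ does not match
  C. kg/J: ✗ does not match
  D. J/kg: ✓ matches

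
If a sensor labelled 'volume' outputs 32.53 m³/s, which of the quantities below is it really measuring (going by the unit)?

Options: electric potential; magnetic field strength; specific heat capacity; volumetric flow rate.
volumetric flow rate

volume should have units dimensionally equivalent to m^3 (e.g. m³).
The given unit 'm³/s' reduces to m^3 / s. Of the listed options, that is the dimensionality of volumetric flow rate.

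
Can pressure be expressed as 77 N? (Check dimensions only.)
No

pressure has SI base units: kg / (m * s^2)
N does NOT reduce to kg / (m * s^2); a valid unit for pressure would be e.g. Pa.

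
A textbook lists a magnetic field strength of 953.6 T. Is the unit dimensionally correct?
No

magnetic field strength has SI base units: A / m
T does NOT reduce to A / m; a valid unit for magnetic field strength would be e.g. A/m.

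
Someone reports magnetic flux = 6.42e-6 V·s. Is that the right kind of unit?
Yes

magnetic flux has SI base units: kg * m^2 / (A * s^2)
V·s reduces to the same SI base units, so it is a valid unit for magnetic flux.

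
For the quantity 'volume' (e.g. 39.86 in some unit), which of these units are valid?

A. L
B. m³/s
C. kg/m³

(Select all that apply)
A

volume has SI base units: m^3

Checking each option against m^3:
  A. L: ✓ matches
  B. m³/s: ✗ does not match
  C. kg/m³: ✗ does not match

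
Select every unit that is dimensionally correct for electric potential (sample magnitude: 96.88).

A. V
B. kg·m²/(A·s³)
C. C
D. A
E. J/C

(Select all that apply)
A, B, E

electric potential has SI base units: kg * m^2 / (A * s^3)

Checking each option against kg * m^2 / (A * s^3):
  A. V: ✓ matches
  B. kg·m²/(A·s³): ✓ matches
  C. C: ✗ does not match
  D. A: ✗ does not match
  E. J/C: ✓ matches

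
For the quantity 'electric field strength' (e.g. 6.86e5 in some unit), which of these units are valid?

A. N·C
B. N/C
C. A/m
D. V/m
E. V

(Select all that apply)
B, D

electric field strength has SI base units: kg * m / (A * s^3)

Checking each option against kg * m / (A * s^3):
  A. N·C: ✗ does not match
  B. N/C: ✓ matches
  C. A/m: ✗ does not match
  D. V/m: ✓ matches
  E. V: ✗ does not match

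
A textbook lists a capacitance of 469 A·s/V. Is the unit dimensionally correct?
Yes

capacitance has SI base units: A^2 * s^4 / (kg * m^2)
A·s/V reduces to the same SI base units, so it is a valid unit for capacitance.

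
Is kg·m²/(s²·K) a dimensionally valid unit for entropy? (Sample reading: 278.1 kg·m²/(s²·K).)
Yes

entropy has SI base units: kg * m^2 / (s^2 * K)
kg·m²/(s²·K) reduces to the same SI base units, so it is a valid unit for entropy.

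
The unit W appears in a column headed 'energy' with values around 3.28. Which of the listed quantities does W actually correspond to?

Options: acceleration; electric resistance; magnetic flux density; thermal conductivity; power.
power

energy should have units dimensionally equivalent to kg * m^2 / s^2 (e.g. J).
The given unit 'W' reduces to kg * m^2 / s^3. Of the listed options, that is the dimensionality of power.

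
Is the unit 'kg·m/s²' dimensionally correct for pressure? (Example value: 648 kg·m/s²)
No

pressure has SI base units: kg / (m * s^2)
kg·m/s² does NOT reduce to kg / (m * s^2); a valid unit for pressure would be e.g. Pa.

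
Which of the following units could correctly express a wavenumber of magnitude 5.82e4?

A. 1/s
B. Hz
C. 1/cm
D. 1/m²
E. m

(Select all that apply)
C

wavenumber has SI base units: 1 / m

Checking each option against 1 / m:
  A. 1/s: ✗ does not match
  B. Hz: ✗ does not match
  C. 1/cm: ✓ matches
  D. 1/m²: ✗ does not match
  E. m: ✗ does not match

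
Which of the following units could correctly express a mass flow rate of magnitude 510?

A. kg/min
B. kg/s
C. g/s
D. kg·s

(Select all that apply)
A, B, C

mass flow rate has SI base units: kg / s

Checking each option against kg / s:
  A. kg/min: ✓ matches
  B. kg/s: ✓ matches
  C. g/s: ✓ matches
  D. kg·s: ✗ does not match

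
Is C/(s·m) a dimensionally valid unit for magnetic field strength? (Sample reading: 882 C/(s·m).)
Yes

magnetic field strength has SI base units: A / m
C/(s·m) reduces to the same SI base units, so it is a valid unit for magnetic field strength.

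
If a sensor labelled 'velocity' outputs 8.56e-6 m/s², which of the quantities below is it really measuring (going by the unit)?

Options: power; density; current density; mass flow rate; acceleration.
acceleration

velocity should have units dimensionally equivalent to m / s (e.g. m/s).
The given unit 'm/s²' reduces to m / s^2. Of the listed options, that is the dimensionality of acceleration.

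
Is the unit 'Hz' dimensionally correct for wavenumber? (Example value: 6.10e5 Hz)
No

wavenumber has SI base units: 1 / m
Hz does NOT reduce to 1 / m; a valid unit for wavenumber would be e.g. 1/m.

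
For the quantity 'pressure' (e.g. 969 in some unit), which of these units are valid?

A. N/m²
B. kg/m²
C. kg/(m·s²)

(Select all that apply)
A, C

pressure has SI base units: kg / (m * s^2)

Checking each option against kg / (m * s^2):
  A. N/m²: ✓ matches
  B. kg/m²: ✗ does not match
  C. kg/(m·s²): ✓ matches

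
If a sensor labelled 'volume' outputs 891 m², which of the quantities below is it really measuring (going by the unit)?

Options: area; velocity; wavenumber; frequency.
area

volume should have units dimensionally equivalent to m^3 (e.g. m³).
The given unit 'm²' reduces to m^2. Of the listed options, that is the dimensionality of area.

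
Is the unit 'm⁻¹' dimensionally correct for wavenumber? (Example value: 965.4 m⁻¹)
Yes

wavenumber has SI base units: 1 / m
m⁻¹ reduces to the same SI base units, so it is a valid unit for wavenumber.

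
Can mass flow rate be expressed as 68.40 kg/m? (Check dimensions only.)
No

mass flow rate has SI base units: kg / s
kg/m does NOT reduce to kg / s; a valid unit for mass flow rate would be e.g. kg/s.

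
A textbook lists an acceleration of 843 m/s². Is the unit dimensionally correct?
Yes

acceleration has SI base units: m / s^2
m/s² reduces to the same SI base units, so it is a valid unit for acceleration.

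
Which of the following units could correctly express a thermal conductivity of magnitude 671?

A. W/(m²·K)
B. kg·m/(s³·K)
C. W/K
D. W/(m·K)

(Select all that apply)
B, D

thermal conductivity has SI base units: kg * m / (s^3 * K)

Checking each option against kg * m / (s^3 * K):
  A. W/(m²·K): ✗ does not match
  B. kg·m/(s³·K): ✓ matches
  C. W/K: ✗ does not match
  D. W/(m·K): ✓ matches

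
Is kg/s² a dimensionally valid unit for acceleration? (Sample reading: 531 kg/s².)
No

acceleration has SI base units: m / s^2
kg/s² does NOT reduce to m / s^2; a valid unit for acceleration would be e.g. m/s².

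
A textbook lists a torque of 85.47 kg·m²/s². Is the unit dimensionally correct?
Yes

torque has SI base units: kg * m^2 / s^2
kg·m²/s² reduces to the same SI base units, so it is a valid unit for torque.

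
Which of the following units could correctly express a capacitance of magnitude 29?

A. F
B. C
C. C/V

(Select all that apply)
A, C

capacitance has SI base units: A^2 * s^4 / (kg * m^2)

Checking each option against A^2 * s^4 / (kg * m^2):
  A. F: ✓ matches
  B. C: ✗ does not match
  C. C/V: ✓ matches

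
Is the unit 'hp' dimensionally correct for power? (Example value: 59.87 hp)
Yes

power has SI base units: kg * m^2 / s^3
hp reduces to the same SI base units, so it is a valid unit for power.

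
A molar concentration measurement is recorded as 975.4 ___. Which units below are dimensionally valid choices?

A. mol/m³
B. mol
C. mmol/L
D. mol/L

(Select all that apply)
A, C, D

molar concentration has SI base units: mol / m^3

Checking each option against mol / m^3:
  A. mol/m³: ✓ matches
  B. mol: ✗ does not match
  C. mmol/L: ✓ matches
  D. mol/L: ✓ matches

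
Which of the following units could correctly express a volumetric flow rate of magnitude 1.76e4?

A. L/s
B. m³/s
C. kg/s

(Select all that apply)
A, B

volumetric flow rate has SI base units: m^3 / s

Checking each option against m^3 / s:
  A. L/s: ✓ matches
  B. m³/s: ✓ matches
  C. kg/s: ✗ does not match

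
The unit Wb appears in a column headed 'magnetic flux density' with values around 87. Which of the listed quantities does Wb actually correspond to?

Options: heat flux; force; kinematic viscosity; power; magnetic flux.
magnetic flux

magnetic flux density should have units dimensionally equivalent to kg / (A * s^2) (e.g. T).
The given unit 'Wb' reduces to kg * m^2 / (A * s^2). Of the listed options, that is the dimensionality of magnetic flux.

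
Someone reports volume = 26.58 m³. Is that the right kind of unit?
Yes

volume has SI base units: m^3
m³ reduces to the same SI base units, so it is a valid unit for volume.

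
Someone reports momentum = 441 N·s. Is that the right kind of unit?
Yes

momentum has SI base units: kg * m / s
N·s reduces to the same SI base units, so it is a valid unit for momentum.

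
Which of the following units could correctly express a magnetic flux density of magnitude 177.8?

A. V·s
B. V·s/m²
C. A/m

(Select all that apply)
B

magnetic flux density has SI base units: kg / (A * s^2)

Checking each option against kg / (A * s^2):
  A. V·s: ✗ does not match
  B. V·s/m²: ✓ matches
  C. A/m: ✗ does not match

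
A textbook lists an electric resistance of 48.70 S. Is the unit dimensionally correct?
No

electric resistance has SI base units: kg * m^2 / (A^2 * s^3)
S does NOT reduce to kg * m^2 / (A^2 * s^3); a valid unit for electric resistance would be e.g. Ω.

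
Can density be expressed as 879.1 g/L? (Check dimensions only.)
Yes

density has SI base units: kg / m^3
g/L reduces to the same SI base units, so it is a valid unit for density.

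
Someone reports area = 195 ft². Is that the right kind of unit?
Yes

area has SI base units: m^2
ft² reduces to the same SI base units, so it is a valid unit for area.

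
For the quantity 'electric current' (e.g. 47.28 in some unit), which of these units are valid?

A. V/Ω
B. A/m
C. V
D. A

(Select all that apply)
A, D

electric current has SI base units: A

Checking each option against A:
  A. V/Ω: ✓ matches
  B. A/m: ✗ does not match
  C. V: ✗ does not match
  D. A: ✓ matches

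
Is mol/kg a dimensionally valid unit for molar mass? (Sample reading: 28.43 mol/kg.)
No

molar mass has SI base units: kg / mol
mol/kg does NOT reduce to kg / mol; a valid unit for molar mass would be e.g. kg/mol.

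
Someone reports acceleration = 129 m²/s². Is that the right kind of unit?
No

acceleration has SI base units: m / s^2
m²/s² does NOT reduce to m / s^2; a valid unit for acceleration would be e.g. m/s².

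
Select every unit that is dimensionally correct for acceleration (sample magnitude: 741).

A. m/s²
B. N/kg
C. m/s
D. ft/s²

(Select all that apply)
A, B, D

acceleration has SI base units: m / s^2

Checking each option against m / s^2:
  A. m/s²: ✓ matches
  B. N/kg: ✓ matches
  C. m/s: ✗ does not match
  D. ft/s²: ✓ matches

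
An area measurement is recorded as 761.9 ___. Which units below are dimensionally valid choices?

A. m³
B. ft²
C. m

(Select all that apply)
B

area has SI base units: m^2

Checking each option against m^2:
  A. m³: ✗ does not match
  B. ft²: ✓ matches
  C. m: ✗ does not match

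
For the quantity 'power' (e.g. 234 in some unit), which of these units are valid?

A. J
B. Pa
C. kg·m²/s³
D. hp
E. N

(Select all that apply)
C, D

power has SI base units: kg * m^2 / s^3

Checking each option against kg * m^2 / s^3:
  A. J: ✗ does not match
  B. Pa: ✗ does not match
  C. kg·m²/s³: ✓ matches
  D. hp: ✓ matches
  E. N: ✗ does not match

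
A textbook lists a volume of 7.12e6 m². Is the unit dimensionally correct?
No

volume has SI base units: m^3
m² does NOT reduce to m^3; a valid unit for volume would be e.g. m³.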